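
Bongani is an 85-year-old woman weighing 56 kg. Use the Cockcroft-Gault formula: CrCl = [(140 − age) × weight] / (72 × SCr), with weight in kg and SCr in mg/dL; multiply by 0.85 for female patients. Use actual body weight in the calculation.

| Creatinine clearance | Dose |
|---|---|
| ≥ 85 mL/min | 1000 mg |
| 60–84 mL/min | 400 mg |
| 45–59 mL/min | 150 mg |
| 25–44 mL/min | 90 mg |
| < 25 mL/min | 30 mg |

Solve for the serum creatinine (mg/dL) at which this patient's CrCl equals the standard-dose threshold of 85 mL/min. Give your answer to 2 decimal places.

0.43 mg/dL

Standard dose requires CrCl ≥ 85 mL/min.
Set (140 − 85) × 56 × 0.85 / (72 × SCr) = 85
SCr = (140 − 85) × 56 × 0.85 / (72 × 85) = 0.428 mg/dL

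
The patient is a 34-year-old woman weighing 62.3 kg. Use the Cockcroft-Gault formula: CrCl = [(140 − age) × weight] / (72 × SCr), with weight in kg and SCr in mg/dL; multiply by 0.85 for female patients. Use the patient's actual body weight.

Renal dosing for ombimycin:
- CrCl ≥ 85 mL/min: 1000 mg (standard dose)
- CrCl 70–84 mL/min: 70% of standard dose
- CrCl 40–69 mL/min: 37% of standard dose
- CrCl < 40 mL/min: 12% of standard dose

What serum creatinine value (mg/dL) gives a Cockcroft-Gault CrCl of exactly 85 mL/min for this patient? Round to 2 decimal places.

0.92 mg/dL

Standard dose requires CrCl ≥ 85 mL/min.
Set (140 − 34) × 62.3 × 0.85 / (72 × SCr) = 85
SCr = (140 − 34) × 62.3 × 0.85 / (72 × 85) = 0.917 mg/dL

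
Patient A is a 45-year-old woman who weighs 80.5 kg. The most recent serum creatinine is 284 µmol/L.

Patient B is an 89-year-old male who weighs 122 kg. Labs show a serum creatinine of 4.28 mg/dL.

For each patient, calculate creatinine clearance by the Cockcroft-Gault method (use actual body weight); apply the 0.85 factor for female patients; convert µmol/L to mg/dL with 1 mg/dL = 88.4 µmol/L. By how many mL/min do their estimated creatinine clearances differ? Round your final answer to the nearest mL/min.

Patient A: SCr = 284 / 88.4 = 3.213 mg/dL
Patient A: CrCl = (140 − 45) × 80.5 / (72 × 3.213) × 0.85 = 7647.5 / 231.34 × 0.85 ≈ 28.1 mL/min
Patient B: CrCl = (140 − 89) × 122 / (72 × 4.28) = 6222.0 / 308.16 ≈ 20.2 mL/min
|28.1 − 20.2| = 7.9 mL/min

8 mL/min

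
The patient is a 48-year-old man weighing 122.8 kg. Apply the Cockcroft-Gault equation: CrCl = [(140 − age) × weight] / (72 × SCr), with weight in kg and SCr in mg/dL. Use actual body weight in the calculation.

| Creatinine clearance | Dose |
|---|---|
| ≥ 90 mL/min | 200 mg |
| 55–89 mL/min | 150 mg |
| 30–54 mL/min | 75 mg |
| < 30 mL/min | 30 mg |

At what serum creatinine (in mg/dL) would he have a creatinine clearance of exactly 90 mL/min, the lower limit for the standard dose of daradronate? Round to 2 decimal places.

1.74 mg/dL

Standard dose requires CrCl ≥ 90 mL/min.
Set (140 − 48) × 122.8 / (72 × SCr) = 90
SCr = (140 − 48) × 122.8 / (72 × 90) = 1.743 mg/dL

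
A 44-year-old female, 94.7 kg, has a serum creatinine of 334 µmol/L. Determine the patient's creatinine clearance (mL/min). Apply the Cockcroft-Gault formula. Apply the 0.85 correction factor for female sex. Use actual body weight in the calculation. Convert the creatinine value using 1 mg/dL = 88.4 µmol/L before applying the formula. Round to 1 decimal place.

SCr = 334 / 88.4 = 3.778 mg/dL
CrCl = (140 − 44) × 94.7 / (72 × 3.778) × 0.85 = 9091.2 / 272.02 × 0.85 ≈ 28.4 mL/min

28.4 mL/min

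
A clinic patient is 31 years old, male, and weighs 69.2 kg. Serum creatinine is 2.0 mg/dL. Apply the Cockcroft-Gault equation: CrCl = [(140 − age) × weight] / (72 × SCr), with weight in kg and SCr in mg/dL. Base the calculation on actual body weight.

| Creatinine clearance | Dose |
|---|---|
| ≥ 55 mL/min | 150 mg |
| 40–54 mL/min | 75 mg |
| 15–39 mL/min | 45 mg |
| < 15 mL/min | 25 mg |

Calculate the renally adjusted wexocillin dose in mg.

CrCl = (140 − 31) × 69.2 / (72 × 2) = 7542.8 / 144.00 ≈ 52.4 mL/min
CrCl ≈ 52 mL/min → bracket 40–54 mL/min.
Dose for this bracket: 75 mg.

75 mg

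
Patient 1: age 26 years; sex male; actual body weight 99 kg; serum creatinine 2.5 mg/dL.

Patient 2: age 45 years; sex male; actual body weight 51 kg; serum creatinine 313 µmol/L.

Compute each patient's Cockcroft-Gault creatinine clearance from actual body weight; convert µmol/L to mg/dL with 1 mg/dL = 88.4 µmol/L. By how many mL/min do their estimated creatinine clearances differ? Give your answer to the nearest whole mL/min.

44 mL/min

Patient 1: CrCl = (140 − 26) × 99 / (72 × 2.5) = 11286.0 / 180.00 ≈ 62.7 mL/min
Patient 2: SCr = 313 / 88.4 = 3.541 mg/dL
Patient 2: CrCl = (140 − 45) × 51 / (72 × 3.541) = 4845.0 / 254.95 ≈ 19.0 mL/min
|62.7 − 19.0| = 43.7 mL/min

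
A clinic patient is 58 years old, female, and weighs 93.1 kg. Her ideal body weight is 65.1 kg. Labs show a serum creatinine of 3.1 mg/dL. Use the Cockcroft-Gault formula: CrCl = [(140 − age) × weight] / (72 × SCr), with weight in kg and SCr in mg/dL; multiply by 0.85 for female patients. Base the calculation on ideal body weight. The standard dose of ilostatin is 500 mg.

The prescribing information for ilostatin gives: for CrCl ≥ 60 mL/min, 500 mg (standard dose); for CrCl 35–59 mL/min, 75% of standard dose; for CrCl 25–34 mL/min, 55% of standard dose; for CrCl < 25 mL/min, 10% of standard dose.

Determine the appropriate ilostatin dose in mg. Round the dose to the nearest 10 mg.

50 mg

CrCl = (140 − 58) × 65.1 / (72 × 3.1) × 0.85 = 5338.2 / 223.20 × 0.85 ≈ 20.3 mL/min
CrCl ≈ 20 mL/min → bracket < 25 mL/min.
10% of 500 mg = 50 mg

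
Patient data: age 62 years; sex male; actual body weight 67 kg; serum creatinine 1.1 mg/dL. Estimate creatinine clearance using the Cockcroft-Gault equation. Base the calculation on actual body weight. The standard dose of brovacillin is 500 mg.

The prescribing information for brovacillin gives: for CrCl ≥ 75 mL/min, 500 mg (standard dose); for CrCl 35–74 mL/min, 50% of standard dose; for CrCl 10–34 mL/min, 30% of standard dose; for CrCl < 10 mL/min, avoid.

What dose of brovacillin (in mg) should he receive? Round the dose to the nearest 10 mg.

250 mg

CrCl = (140 − 62) × 67 / (72 × 1.1) = 5226.0 / 79.20 ≈ 66.0 mL/min
CrCl ≈ 66 mL/min → bracket 35–74 mL/min.
50% of 500 mg = 250 mg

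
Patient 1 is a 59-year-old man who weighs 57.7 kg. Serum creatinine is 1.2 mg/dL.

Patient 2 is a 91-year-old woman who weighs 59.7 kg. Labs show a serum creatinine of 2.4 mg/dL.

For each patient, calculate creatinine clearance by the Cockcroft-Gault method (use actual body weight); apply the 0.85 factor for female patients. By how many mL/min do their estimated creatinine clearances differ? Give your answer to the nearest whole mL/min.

Patient 1: CrCl = (140 − 59) × 57.7 / (72 × 1.2) = 4673.7 / 86.40 ≈ 54.1 mL/min
Patient 2: CrCl = (140 − 91) × 59.7 / (72 × 2.4) × 0.85 = 2925.3 / 172.80 × 0.85 ≈ 14.4 mL/min
|54.1 − 14.4| = 39.7 mL/min

40 mL/min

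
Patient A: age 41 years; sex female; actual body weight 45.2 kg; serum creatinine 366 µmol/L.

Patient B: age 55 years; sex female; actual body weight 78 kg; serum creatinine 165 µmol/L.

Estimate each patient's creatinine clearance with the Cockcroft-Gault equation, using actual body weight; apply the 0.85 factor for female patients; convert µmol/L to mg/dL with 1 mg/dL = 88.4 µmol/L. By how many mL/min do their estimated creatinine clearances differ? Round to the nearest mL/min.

29 mL/min

Patient A: SCr = 366 / 88.4 = 4.14 mg/dL
Patient A: CrCl = (140 − 41) × 45.2 / (72 × 4.14) × 0.85 = 4474.8 / 298.08 × 0.85 ≈ 12.8 mL/min
Patient B: SCr = 165 / 88.4 = 1.867 mg/dL
Patient B: CrCl = (140 − 55) × 78 / (72 × 1.867) × 0.85 = 6630.0 / 134.42 × 0.85 ≈ 41.9 mL/min
|12.8 − 41.9| = 29.1 mL/min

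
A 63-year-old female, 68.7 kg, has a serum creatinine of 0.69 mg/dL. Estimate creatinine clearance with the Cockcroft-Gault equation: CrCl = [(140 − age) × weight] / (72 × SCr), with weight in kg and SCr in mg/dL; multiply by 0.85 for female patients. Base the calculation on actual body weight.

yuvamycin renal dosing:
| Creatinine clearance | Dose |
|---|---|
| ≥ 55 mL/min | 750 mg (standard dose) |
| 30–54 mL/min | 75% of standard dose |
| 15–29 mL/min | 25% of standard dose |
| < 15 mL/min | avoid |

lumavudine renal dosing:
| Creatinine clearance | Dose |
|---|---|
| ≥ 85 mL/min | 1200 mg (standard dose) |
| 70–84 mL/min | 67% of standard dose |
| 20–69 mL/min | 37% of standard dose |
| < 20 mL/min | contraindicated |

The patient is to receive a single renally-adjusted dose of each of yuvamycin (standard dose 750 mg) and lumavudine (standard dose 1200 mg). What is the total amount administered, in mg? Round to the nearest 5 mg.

1950 mg

CrCl = (140 − 63) × 68.7 / (72 × 0.69) × 0.85 = 5289.9 / 49.68 × 0.85 ≈ 90.5 mL/min
CrCl ≈ 91 mL/min.
yuvamycin: ≥ 55 mL/min → 100% of 750 mg = 750 mg.
lumavudine: ≥ 85 mL/min → 100% of 1200 mg = 1200 mg.
Total = 750 + 1200 = 1950 mg.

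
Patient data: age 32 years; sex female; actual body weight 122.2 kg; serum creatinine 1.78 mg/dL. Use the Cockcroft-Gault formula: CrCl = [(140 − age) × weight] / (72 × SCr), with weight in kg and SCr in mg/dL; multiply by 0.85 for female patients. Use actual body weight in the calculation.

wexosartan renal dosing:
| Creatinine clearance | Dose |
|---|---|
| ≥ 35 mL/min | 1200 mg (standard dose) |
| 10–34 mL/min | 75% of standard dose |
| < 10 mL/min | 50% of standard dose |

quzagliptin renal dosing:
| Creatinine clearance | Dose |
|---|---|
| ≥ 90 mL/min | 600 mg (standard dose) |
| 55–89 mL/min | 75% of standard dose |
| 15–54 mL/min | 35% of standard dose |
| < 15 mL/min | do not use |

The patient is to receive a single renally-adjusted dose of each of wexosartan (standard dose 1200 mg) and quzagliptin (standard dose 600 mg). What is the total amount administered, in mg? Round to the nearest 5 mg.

CrCl = (140 − 32) × 122.2 / (72 × 1.78) × 0.85 = 13197.6 / 128.16 × 0.85 ≈ 87.5 mL/min
CrCl ≈ 88 mL/min.
wexosartan: ≥ 35 mL/min → 100% of 1200 mg = 1200 mg.
quzagliptin: 55–89 mL/min → 75% of 600 mg = 450 mg.
Total = 1200 + 450 = 1650 mg.

1650 mg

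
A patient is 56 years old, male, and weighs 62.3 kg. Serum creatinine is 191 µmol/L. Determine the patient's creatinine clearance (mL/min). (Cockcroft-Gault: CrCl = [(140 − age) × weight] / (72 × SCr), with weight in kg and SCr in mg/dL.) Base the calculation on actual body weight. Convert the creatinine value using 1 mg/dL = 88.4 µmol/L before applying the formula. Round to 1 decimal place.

33.6 mL/min

SCr = 191 / 88.4 = 2.161 mg/dL
CrCl = (140 − 56) × 62.3 / (72 × 2.161) = 5233.2 / 155.59 ≈ 33.6 mL/min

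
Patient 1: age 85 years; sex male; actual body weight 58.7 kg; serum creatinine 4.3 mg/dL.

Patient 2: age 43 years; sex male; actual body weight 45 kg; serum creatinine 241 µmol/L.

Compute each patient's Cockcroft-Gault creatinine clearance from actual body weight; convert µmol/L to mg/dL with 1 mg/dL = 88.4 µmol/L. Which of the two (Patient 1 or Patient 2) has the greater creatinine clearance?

Patient 1: CrCl = (140 − 85) × 58.7 / (72 × 4.3) = 3228.5 / 309.60 ≈ 10.4 mL/min
Patient 2: SCr = 241 / 88.4 = 2.726 mg/dL
Patient 2: CrCl = (140 − 43) × 45 / (72 × 2.726) = 4365.0 / 196.27 ≈ 22.2 mL/min
10.4 vs 22.2 mL/min → Patient 2 is higher.

Patient 2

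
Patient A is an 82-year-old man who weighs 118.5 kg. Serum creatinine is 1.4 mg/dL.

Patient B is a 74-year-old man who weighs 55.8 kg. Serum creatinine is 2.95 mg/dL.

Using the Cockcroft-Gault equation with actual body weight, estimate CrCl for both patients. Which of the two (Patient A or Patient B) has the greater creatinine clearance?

Patient A: CrCl = (140 − 82) × 118.5 / (72 × 1.4) = 6873.0 / 100.80 ≈ 68.2 mL/min
Patient B: CrCl = (140 − 74) × 55.8 / (72 × 2.95) = 3682.8 / 212.40 ≈ 17.3 mL/min
68.2 vs 17.3 mL/min → Patient A is higher.

Patient A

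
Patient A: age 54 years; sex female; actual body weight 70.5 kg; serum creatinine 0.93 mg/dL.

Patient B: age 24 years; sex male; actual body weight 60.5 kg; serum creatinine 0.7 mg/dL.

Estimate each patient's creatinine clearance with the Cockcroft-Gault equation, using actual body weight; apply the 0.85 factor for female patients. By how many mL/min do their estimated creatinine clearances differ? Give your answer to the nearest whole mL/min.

Patient A: CrCl = (140 − 54) × 70.5 / (72 × 0.93) × 0.85 = 6063.0 / 66.96 × 0.85 ≈ 77.0 mL/min
Patient B: CrCl = (140 − 24) × 60.5 / (72 × 0.7) = 7018.0 / 50.40 ≈ 139.2 mL/min
|77.0 − 139.2| = 62.2 mL/min

62 mL/min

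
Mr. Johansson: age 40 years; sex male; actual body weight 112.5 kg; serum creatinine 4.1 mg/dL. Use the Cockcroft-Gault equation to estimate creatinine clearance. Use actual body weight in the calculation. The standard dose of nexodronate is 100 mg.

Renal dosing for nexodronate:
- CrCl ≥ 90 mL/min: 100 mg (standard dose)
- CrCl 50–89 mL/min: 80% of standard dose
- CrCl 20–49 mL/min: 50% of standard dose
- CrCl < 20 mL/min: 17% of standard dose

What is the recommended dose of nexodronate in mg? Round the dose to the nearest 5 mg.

50 mg

CrCl = (140 − 40) × 112.5 / (72 × 4.1) = 11250.0 / 295.20 ≈ 38.1 mL/min
CrCl ≈ 38 mL/min → bracket 20–49 mL/min.
50% of 100 mg = 50 mg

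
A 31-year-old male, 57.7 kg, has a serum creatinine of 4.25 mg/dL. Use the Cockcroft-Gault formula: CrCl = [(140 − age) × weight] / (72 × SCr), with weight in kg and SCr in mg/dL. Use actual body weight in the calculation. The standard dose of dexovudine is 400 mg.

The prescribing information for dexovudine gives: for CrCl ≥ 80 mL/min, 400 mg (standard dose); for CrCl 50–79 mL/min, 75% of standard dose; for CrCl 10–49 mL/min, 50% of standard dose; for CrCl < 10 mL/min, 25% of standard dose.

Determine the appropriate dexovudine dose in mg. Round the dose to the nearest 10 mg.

200 mg

CrCl = (140 − 31) × 57.7 / (72 × 4.25) = 6289.3 / 306.00 ≈ 20.6 mL/min
CrCl ≈ 21 mL/min → bracket 10–49 mL/min.
50% of 400 mg = 200 mg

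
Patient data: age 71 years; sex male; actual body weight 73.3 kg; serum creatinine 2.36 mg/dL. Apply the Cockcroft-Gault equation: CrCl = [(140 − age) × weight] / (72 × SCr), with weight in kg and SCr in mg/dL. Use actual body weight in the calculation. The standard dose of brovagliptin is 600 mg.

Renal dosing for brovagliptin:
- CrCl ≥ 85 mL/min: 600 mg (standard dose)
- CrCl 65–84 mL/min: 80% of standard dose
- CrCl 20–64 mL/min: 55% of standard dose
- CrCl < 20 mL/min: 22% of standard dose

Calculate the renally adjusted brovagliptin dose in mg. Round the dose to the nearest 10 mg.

CrCl = (140 − 71) × 73.3 / (72 × 2.36) = 5057.7 / 169.92 ≈ 29.8 mL/min
CrCl ≈ 30 mL/min → bracket 20–64 mL/min.
55% of 600 mg = 330 mg

330 mg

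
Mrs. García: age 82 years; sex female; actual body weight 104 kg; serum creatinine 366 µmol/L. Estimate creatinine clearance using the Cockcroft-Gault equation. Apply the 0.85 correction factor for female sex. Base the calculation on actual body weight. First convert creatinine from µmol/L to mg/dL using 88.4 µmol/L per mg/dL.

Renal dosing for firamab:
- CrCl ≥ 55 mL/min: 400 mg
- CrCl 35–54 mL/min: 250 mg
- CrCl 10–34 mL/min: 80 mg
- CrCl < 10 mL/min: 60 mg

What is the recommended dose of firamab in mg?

80 mg

SCr = 366 / 88.4 = 4.14 mg/dL
CrCl = (140 − 82) × 104 / (72 × 4.14) × 0.85 = 6032.0 / 298.08 × 0.85 ≈ 17.2 mL/min
CrCl ≈ 17 mL/min → bracket 10–34 mL/min.
Dose for this bracket: 80 mg.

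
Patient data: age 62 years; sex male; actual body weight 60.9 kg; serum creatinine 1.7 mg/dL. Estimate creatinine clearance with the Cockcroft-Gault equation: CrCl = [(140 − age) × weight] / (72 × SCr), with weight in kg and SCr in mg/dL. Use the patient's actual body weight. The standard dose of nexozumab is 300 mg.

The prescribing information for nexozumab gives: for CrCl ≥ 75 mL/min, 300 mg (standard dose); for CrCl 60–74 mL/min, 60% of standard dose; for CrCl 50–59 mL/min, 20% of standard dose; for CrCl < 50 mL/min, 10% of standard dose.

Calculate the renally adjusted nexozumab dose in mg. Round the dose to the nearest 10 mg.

30 mg

CrCl = (140 − 62) × 60.9 / (72 × 1.7) = 4750.2 / 122.40 ≈ 38.8 mL/min
CrCl ≈ 39 mL/min → bracket < 50 mL/min.
10% of 300 mg = 30 mg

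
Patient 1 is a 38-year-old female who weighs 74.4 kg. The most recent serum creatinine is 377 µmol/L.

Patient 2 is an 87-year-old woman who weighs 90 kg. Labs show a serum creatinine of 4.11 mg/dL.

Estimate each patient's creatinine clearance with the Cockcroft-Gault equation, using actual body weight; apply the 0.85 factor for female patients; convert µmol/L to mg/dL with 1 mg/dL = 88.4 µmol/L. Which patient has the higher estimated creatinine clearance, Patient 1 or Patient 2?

Patient 1

Patient 1: SCr = 377 / 88.4 = 4.265 mg/dL
Patient 1: CrCl = (140 − 38) × 74.4 / (72 × 4.265) × 0.85 = 7588.8 / 307.08 × 0.85 ≈ 21.0 mL/min
Patient 2: CrCl = (140 − 87) × 90 / (72 × 4.11) × 0.85 = 4770.0 / 295.92 × 0.85 ≈ 13.7 mL/min
21.0 vs 13.7 mL/min → Patient 1 is higher.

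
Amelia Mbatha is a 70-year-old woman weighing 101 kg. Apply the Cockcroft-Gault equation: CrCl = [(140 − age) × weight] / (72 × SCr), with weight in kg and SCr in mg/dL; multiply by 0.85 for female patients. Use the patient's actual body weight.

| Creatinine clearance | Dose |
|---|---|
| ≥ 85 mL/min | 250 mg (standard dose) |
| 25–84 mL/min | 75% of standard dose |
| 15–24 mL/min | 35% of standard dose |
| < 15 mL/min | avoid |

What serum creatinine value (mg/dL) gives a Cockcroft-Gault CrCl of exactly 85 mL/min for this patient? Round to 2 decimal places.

0.98 mg/dL

Standard dose requires CrCl ≥ 85 mL/min.
Set (140 − 70) × 101 × 0.85 / (72 × SCr) = 85
SCr = (140 − 70) × 101 × 0.85 / (72 × 85) = 0.982 mg/dL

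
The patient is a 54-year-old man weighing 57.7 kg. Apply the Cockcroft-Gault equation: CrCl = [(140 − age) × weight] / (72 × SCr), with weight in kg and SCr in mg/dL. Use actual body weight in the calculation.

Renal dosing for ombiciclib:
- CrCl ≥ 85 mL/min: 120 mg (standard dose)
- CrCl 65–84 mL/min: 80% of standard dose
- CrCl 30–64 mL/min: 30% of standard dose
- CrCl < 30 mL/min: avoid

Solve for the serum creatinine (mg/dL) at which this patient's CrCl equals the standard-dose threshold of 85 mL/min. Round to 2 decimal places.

Standard dose requires CrCl ≥ 85 mL/min.
Set (140 − 54) × 57.7 / (72 × SCr) = 85
SCr = (140 − 54) × 57.7 / (72 × 85) = 0.811 mg/dL

0.81 mg/dL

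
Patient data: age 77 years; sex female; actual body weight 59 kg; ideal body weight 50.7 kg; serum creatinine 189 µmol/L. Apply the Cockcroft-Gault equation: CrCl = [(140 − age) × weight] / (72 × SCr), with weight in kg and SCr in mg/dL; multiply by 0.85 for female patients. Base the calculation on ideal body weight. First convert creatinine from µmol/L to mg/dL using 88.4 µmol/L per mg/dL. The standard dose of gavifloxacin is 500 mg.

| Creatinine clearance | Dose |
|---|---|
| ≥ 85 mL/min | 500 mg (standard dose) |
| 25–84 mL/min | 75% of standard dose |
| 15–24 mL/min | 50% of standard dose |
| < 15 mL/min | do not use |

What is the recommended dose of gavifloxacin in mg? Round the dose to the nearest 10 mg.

250 mg

SCr = 189 / 88.4 = 2.138 mg/dL
CrCl = (140 − 77) × 50.7 / (72 × 2.138) × 0.85 = 3194.1 / 153.94 × 0.85 ≈ 17.6 mL/min
CrCl ≈ 18 mL/min → bracket 15–24 mL/min.
50% of 500 mg = 250 mg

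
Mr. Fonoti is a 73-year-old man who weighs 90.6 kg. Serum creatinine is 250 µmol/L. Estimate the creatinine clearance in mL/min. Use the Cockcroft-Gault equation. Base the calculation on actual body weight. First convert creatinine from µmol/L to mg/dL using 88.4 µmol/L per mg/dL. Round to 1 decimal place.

29.8 mL/min

SCr = 250 / 88.4 = 2.828 mg/dL
CrCl = (140 − 73) × 90.6 / (72 × 2.828) = 6070.2 / 203.62 ≈ 29.8 mL/min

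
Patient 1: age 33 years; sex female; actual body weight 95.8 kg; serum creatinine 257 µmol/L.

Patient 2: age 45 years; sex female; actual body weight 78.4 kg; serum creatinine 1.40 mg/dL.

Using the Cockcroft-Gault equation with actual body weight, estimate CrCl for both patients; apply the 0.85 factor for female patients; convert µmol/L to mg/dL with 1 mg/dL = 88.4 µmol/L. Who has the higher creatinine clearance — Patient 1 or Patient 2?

Patient 2

Patient 1: SCr = 257 / 88.4 = 2.907 mg/dL
Patient 1: CrCl = (140 − 33) × 95.8 / (72 × 2.907) × 0.85 = 10250.6 / 209.30 × 0.85 ≈ 41.6 mL/min
Patient 2: CrCl = (140 − 45) × 78.4 / (72 × 1.4) × 0.85 = 7448.0 / 100.80 × 0.85 ≈ 62.8 mL/min
41.6 vs 62.8 mL/min → Patient 2 is higher.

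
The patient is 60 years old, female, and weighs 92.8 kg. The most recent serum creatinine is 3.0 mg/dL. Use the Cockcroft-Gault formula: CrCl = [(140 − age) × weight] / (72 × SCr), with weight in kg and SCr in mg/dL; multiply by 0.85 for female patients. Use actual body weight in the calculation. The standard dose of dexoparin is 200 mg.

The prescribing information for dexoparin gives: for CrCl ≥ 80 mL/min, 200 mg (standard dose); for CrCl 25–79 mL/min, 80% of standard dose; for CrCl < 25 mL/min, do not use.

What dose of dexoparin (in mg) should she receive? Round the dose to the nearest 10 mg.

CrCl = (140 − 60) × 92.8 / (72 × 3) × 0.85 = 7424.0 / 216.00 × 0.85 ≈ 29.2 mL/min
CrCl ≈ 29 mL/min → bracket 25–79 mL/min.
80% of 200 mg = 160 mg

160 mg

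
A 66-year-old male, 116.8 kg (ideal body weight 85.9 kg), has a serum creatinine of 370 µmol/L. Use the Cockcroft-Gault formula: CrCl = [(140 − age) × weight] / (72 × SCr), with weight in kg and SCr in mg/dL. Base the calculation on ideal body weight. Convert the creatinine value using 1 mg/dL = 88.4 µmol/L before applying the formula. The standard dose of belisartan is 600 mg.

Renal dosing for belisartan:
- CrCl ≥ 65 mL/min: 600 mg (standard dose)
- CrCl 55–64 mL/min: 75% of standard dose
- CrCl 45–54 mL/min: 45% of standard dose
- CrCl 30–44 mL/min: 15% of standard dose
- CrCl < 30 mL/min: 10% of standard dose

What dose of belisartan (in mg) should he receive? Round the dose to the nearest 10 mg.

SCr = 370 / 88.4 = 4.186 mg/dL
CrCl = (140 − 66) × 85.9 / (72 × 4.186) = 6356.6 / 301.39 ≈ 21.1 mL/min
CrCl ≈ 21 mL/min → bracket < 30 mL/min.
10% of 600 mg = 60 mg

60 mg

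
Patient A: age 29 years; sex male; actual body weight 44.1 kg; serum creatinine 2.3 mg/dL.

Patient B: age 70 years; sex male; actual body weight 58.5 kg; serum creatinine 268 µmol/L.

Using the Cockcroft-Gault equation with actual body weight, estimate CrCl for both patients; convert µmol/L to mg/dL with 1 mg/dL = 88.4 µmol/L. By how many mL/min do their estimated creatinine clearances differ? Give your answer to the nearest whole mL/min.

11 mL/min

Patient A: CrCl = (140 − 29) × 44.1 / (72 × 2.3) = 4895.1 / 165.60 ≈ 29.6 mL/min
Patient B: SCr = 268 / 88.4 = 3.032 mg/dL
Patient B: CrCl = (140 − 70) × 58.5 / (72 × 3.032) = 4095.0 / 218.30 ≈ 18.8 mL/min
|29.6 − 18.8| = 10.8 mL/min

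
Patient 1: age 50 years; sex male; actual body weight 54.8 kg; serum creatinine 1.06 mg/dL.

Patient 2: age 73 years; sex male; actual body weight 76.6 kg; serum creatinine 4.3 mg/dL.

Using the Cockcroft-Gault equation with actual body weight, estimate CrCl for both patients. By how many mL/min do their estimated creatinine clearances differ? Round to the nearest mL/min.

48 mL/min

Patient 1: CrCl = (140 − 50) × 54.8 / (72 × 1.06) = 4932.0 / 76.32 ≈ 64.6 mL/min
Patient 2: CrCl = (140 − 73) × 76.6 / (72 × 4.3) = 5132.2 / 309.60 ≈ 16.6 mL/min
|64.6 − 16.6| = 48.0 mL/min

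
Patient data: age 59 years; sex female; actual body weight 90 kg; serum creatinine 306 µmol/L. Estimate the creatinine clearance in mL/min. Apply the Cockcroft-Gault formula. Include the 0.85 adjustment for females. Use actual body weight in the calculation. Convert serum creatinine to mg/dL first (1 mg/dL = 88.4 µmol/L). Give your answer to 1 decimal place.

24.9 mL/min

SCr = 306 / 88.4 = 3.462 mg/dL
CrCl = (140 − 59) × 90 / (72 × 3.462) × 0.85 = 7290.0 / 249.26 × 0.85 ≈ 24.9 mL/min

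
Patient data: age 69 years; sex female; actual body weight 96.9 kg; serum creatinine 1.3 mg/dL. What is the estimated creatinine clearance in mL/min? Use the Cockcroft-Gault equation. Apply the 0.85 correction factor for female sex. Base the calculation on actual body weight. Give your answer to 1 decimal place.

CrCl = (140 − 69) × 96.9 / (72 × 1.3) × 0.85 = 6879.9 / 93.60 × 0.85 ≈ 62.5 mL/min

62.5 mL/min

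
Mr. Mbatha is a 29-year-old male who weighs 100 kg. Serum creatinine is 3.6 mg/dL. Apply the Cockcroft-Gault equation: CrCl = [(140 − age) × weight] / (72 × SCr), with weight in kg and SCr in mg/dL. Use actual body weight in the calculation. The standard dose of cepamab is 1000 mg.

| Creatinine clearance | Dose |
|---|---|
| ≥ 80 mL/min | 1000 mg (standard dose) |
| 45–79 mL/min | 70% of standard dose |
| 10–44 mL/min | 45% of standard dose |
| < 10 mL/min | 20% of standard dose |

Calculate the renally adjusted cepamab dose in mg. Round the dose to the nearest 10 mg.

CrCl = (140 − 29) × 100 / (72 × 3.6) = 11100.0 / 259.20 ≈ 42.8 mL/min
CrCl ≈ 43 mL/min → bracket 10–44 mL/min.
45% of 1000 mg = 450 mg

450 mg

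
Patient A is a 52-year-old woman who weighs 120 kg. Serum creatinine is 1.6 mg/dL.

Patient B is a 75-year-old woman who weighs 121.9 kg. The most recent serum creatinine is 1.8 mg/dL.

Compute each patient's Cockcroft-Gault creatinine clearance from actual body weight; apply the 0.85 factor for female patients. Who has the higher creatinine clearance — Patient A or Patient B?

Patient A

Patient A: CrCl = (140 − 52) × 120 / (72 × 1.6) × 0.85 = 10560.0 / 115.20 × 0.85 ≈ 77.9 mL/min
Patient B: CrCl = (140 − 75) × 121.9 / (72 × 1.8) × 0.85 = 7923.5 / 129.60 × 0.85 ≈ 52.0 mL/min
77.9 vs 52.0 mL/min → Patient A is higher.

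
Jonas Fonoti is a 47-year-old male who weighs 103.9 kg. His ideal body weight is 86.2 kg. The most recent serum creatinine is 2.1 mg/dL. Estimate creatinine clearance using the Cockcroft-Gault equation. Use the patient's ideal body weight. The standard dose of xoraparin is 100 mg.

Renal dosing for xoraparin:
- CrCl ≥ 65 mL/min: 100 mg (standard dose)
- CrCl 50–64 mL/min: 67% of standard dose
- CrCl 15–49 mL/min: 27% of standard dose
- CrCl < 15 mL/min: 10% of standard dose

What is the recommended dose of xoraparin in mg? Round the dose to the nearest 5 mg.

CrCl = (140 − 47) × 86.2 / (72 × 2.1) = 8016.6 / 151.20 ≈ 53.0 mL/min
CrCl ≈ 53 mL/min → bracket 50–64 mL/min.
67% of 100 mg = 67 mg → 65 mg

65 mg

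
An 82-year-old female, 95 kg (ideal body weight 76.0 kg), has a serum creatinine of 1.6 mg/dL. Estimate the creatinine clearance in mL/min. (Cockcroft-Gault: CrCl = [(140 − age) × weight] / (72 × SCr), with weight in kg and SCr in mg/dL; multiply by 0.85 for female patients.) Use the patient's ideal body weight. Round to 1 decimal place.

CrCl = (140 − 82) × 76 / (72 × 1.6) × 0.85 = 4408.0 / 115.20 × 0.85 ≈ 32.5 mL/min

32.5 mL/min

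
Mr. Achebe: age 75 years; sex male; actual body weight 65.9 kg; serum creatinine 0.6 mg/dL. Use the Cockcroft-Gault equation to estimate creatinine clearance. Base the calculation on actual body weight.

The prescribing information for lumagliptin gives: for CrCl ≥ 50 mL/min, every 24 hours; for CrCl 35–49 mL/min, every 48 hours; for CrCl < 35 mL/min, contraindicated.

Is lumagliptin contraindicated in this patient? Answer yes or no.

no

CrCl = (140 − 75) × 65.9 / (72 × 0.6) = 4283.5 / 43.20 ≈ 99.2 mL/min
CrCl ≈ 99 mL/min, which is ≥ 35 mL/min.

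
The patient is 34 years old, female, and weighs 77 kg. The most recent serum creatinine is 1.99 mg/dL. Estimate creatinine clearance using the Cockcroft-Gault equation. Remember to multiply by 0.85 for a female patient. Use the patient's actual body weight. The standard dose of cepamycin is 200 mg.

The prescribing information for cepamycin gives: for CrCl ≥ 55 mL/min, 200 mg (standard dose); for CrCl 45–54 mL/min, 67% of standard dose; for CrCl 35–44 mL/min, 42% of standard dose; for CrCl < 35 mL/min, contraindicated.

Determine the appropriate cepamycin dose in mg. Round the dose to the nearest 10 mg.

130 mg

CrCl = (140 − 34) × 77 / (72 × 1.99) × 0.85 = 8162.0 / 143.28 × 0.85 ≈ 48.4 mL/min
CrCl ≈ 48 mL/min → bracket 45–54 mL/min.
67% of 200 mg = 134 mg → 130 mg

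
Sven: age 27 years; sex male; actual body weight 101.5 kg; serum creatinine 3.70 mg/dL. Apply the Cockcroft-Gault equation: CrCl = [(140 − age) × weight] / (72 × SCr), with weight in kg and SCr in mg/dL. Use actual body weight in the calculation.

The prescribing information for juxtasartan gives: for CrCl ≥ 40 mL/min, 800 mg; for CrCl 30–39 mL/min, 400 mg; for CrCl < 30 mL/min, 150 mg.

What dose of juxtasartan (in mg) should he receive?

800 mg

CrCl = (140 − 27) × 101.5 / (72 × 3.7) = 11469.5 / 266.40 ≈ 43.1 mL/min
CrCl ≈ 43 mL/min → bracket ≥ 40 mL/min.
Dose for this bracket: 800 mg.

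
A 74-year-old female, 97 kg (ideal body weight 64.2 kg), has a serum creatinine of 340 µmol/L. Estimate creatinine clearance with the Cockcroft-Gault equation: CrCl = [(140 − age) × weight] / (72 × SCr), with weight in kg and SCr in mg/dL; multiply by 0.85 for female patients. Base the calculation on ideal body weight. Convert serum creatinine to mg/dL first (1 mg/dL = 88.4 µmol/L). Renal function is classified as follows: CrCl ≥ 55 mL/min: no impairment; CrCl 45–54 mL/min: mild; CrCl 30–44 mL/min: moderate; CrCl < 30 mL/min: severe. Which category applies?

severe

SCr = 340 / 88.4 = 3.846 mg/dL
CrCl = (140 − 74) × 64.2 / (72 × 3.846) × 0.85 = 4237.2 / 276.91 × 0.85 ≈ 13.0 mL/min
13 mL/min falls in the 'severe' range.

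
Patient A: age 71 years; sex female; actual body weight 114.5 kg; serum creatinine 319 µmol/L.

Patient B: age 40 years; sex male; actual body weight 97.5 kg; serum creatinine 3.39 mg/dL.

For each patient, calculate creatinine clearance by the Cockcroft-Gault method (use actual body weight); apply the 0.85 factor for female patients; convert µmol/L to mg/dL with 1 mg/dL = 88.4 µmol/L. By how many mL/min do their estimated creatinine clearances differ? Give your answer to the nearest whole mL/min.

Patient A: SCr = 319 / 88.4 = 3.609 mg/dL
Patient A: CrCl = (140 − 71) × 114.5 / (72 × 3.609) × 0.85 = 7900.5 / 259.85 × 0.85 ≈ 25.8 mL/min
Patient B: CrCl = (140 − 40) × 97.5 / (72 × 3.39) = 9750.0 / 244.08 ≈ 39.9 mL/min
|25.8 − 39.9| = 14.1 mL/min

14 mL/min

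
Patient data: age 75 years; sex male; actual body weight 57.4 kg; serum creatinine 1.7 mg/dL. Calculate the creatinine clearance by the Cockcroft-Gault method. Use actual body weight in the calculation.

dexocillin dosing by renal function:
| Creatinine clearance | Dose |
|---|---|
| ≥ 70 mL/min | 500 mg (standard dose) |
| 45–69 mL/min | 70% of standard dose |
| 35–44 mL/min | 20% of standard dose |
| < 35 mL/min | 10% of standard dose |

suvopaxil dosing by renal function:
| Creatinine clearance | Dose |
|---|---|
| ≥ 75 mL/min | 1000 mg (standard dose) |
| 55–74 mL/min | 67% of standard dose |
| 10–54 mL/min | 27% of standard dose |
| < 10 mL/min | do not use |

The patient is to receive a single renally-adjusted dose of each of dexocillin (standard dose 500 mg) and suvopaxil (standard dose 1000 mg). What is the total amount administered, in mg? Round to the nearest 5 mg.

320 mg

CrCl = (140 − 75) × 57.4 / (72 × 1.7) = 3731.0 / 122.40 ≈ 30.5 mL/min
CrCl ≈ 30 mL/min.
dexocillin: < 35 mL/min → 10% of 500 mg = 50 mg.
suvopaxil: 10–54 mL/min → 27% of 1000 mg = 270 mg.
Total = 50 + 270 = 320 mg.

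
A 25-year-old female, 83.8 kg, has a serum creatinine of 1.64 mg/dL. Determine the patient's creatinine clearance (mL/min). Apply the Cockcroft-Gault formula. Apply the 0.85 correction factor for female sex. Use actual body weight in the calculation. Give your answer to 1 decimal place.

CrCl = (140 − 25) × 83.8 / (72 × 1.64) × 0.85 = 9637.0 / 118.08 × 0.85 ≈ 69.4 mL/min

69.4 mL/min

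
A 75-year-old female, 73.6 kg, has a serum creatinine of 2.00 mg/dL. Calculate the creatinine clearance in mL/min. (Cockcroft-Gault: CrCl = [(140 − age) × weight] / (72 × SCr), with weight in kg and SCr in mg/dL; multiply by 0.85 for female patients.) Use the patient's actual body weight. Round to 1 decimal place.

CrCl = (140 − 75) × 73.6 / (72 × 2) × 0.85 = 4784.0 / 144.00 × 0.85 ≈ 28.2 mL/min

28.2 mL/min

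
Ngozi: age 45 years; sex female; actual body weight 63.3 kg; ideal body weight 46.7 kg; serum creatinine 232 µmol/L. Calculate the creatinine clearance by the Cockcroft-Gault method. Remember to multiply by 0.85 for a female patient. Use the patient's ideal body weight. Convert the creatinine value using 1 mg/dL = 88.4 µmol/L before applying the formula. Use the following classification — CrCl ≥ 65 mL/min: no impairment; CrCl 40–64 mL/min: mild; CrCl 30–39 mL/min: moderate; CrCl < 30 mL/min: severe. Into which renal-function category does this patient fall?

severe

SCr = 232 / 88.4 = 2.624 mg/dL
CrCl = (140 − 45) × 46.7 / (72 × 2.624) × 0.85 = 4436.5 / 188.93 × 0.85 ≈ 20.0 mL/min
20 mL/min falls in the 'severe' range.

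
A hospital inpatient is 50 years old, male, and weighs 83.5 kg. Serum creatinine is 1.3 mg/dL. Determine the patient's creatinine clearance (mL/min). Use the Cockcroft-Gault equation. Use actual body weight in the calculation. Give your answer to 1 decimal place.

CrCl = (140 − 50) × 83.5 / (72 × 1.3) = 7515.0 / 93.60 ≈ 80.3 mL/min

80.3 mL/min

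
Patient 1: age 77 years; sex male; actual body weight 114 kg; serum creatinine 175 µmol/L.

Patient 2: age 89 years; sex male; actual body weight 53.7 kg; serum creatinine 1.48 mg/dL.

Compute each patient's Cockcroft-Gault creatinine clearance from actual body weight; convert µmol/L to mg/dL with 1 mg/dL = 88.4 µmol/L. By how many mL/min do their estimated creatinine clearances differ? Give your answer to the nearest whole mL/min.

25 mL/min

Patient 1: SCr = 175 / 88.4 = 1.98 mg/dL
Patient 1: CrCl = (140 − 77) × 114 / (72 × 1.98) = 7182.0 / 142.56 ≈ 50.4 mL/min
Patient 2: CrCl = (140 − 89) × 53.7 / (72 × 1.48) = 2738.7 / 106.56 ≈ 25.7 mL/min
|50.4 − 25.7| = 24.7 mL/min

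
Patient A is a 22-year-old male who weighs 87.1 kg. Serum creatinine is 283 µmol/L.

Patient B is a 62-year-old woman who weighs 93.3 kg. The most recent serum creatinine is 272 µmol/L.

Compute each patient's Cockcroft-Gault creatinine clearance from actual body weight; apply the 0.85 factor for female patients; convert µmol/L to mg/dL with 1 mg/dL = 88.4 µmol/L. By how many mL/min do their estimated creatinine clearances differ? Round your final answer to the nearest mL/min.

17 mL/min

Patient A: SCr = 283 / 88.4 = 3.201 mg/dL
Patient A: CrCl = (140 − 22) × 87.1 / (72 × 3.201) = 10277.8 / 230.47 ≈ 44.6 mL/min
Patient B: SCr = 272 / 88.4 = 3.077 mg/dL
Patient B: CrCl = (140 − 62) × 93.3 / (72 × 3.077) × 0.85 = 7277.4 / 221.54 × 0.85 ≈ 27.9 mL/min
|44.6 − 27.9| = 16.7 mL/min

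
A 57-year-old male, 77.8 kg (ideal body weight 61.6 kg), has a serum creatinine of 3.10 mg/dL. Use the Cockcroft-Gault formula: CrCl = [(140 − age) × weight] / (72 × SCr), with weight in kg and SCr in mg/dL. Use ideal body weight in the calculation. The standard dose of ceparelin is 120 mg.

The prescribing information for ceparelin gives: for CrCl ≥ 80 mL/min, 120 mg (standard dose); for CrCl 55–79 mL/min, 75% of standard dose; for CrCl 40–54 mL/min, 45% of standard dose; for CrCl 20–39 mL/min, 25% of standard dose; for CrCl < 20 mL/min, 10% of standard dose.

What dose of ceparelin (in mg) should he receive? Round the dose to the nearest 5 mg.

CrCl = (140 − 57) × 61.6 / (72 × 3.1) = 5112.8 / 223.20 ≈ 22.9 mL/min
CrCl ≈ 23 mL/min → bracket 20–39 mL/min.
25% of 120 mg = 30 mg

30 mg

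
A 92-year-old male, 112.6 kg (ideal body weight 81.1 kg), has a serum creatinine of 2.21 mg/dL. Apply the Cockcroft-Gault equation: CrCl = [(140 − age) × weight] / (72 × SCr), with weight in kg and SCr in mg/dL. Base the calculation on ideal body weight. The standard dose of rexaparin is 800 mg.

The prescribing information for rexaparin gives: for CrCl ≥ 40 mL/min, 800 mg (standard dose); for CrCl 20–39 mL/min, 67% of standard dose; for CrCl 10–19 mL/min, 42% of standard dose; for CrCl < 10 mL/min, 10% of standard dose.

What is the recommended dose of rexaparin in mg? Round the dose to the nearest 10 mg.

CrCl = (140 − 92) × 81.1 / (72 × 2.21) = 3892.8 / 159.12 ≈ 24.5 mL/min
CrCl ≈ 24 mL/min → bracket 20–39 mL/min.
67% of 800 mg = 536 mg → 540 mg

540 mg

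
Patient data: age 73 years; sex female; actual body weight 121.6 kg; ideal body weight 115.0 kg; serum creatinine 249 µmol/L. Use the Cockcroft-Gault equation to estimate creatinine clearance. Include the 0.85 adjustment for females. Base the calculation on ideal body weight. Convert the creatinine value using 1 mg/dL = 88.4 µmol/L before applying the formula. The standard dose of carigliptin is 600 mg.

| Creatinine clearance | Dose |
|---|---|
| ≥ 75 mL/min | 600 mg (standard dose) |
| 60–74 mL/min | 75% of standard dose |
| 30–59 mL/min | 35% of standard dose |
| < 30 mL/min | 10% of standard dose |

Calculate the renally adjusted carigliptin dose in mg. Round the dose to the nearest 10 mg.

210 mg

SCr = 249 / 88.4 = 2.817 mg/dL
CrCl = (140 − 73) × 115 / (72 × 2.817) × 0.85 = 7705.0 / 202.82 × 0.85 ≈ 32.3 mL/min
CrCl ≈ 32 mL/min → bracket 30–59 mL/min.
35% of 600 mg = 210 mg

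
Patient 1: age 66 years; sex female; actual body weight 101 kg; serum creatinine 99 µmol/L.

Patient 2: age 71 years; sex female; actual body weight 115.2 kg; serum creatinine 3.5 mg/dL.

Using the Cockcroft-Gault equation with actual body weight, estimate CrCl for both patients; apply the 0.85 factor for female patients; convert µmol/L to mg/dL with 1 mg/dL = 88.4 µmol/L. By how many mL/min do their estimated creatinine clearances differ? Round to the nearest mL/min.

52 mL/min

Patient 1: SCr = 99 / 88.4 = 1.12 mg/dL
Patient 1: CrCl = (140 − 66) × 101 / (72 × 1.12) × 0.85 = 7474.0 / 80.64 × 0.85 ≈ 78.8 mL/min
Patient 2: CrCl = (140 − 71) × 115.2 / (72 × 3.5) × 0.85 = 7948.8 / 252.00 × 0.85 ≈ 26.8 mL/min
|78.8 − 26.8| = 52.0 mL/min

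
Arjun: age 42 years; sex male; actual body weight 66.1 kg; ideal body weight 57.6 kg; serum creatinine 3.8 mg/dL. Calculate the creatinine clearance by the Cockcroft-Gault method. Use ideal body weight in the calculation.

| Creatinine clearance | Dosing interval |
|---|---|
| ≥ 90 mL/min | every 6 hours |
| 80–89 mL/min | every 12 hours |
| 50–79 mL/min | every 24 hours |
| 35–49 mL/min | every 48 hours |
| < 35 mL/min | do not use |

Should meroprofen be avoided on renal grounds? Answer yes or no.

CrCl = (140 − 42) × 57.6 / (72 × 3.8) = 5644.8 / 273.60 ≈ 20.6 mL/min
CrCl ≈ 21 mL/min, which is < 35 mL/min.

yes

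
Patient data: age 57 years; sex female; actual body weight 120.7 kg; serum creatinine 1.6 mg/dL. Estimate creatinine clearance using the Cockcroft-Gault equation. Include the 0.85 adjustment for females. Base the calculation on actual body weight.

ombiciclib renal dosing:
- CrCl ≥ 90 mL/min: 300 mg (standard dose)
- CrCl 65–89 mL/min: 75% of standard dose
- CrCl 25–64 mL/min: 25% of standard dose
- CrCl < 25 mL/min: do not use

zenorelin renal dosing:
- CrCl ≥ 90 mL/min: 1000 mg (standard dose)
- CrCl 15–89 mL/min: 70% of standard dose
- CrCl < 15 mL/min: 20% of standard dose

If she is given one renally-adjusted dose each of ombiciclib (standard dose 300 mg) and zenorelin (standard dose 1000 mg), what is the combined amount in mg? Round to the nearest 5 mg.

925 mg

CrCl = (140 − 57) × 120.7 / (72 × 1.6) × 0.85 = 10018.1 / 115.20 × 0.85 ≈ 73.9 mL/min
CrCl ≈ 74 mL/min.
ombiciclib: 65–89 mL/min → 75% of 300 mg = 225 mg.
zenorelin: 15–89 mL/min → 70% of 1000 mg = 700 mg.
Total = 225 + 700 = 925 mg.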